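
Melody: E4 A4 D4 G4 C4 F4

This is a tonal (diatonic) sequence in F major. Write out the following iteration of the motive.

Unit = 2 notes; the statements start on E4, D4, C4, moving down a 2nd each time.
So cell 4 is Bb3 E4.

Bb3 E4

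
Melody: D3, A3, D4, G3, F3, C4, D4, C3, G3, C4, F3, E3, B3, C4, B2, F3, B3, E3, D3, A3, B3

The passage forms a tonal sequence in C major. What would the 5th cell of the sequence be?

Unit = 7 notes; the statements start on D3, C3, B2, moving down a 2nd each time.
Extending down a 2nd: A2 → G2.
Statement 5 starts on G2 and keeps the same diatonic contour: G2 D3 G3 C3 B2 F3 G3.

G2 D3 G3 C3 B2 F3 G3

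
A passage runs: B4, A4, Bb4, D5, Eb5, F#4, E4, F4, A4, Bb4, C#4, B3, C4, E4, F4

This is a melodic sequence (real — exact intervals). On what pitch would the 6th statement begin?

Unit = 5 notes; the statements start on B4, F#4, C#4, moving down a 4th each time.
Continuing: G#3 → D#3 → A#2. Statement 6 starts on A#2.

A#2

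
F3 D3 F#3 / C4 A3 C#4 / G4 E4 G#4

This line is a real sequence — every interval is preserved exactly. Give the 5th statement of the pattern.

With a 3-note motive the entries are F3, C4, G4, each up a 5th from the previous.
Carrying on: D5 → A5.
So cell 5 is A5 F#5 A#5.

A5 F#5 A#5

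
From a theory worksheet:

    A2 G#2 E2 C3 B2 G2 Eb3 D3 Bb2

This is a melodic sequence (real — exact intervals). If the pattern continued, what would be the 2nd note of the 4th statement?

Grouping in 3s, the 2nd note of each cell is G#2, B2, D3.
One more up a 3rd gives F3.

F3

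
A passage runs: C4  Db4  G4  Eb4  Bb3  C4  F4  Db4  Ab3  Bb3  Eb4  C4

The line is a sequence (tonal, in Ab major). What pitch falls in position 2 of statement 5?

The unit is 4 notes. Position-2 pitches of the 3 shown cells: Db4, C4, Bb3.
Each moves down a 2nd. Continuing: Ab3 → G3.

G3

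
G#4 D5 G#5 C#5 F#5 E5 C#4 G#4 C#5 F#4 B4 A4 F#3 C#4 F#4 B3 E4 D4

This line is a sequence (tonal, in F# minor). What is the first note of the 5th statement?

E2

The 6-note cells begin on G#4, C#4, F#3 — each down a 5th from the last.
Extending the heads down a 5th: B2 → E2.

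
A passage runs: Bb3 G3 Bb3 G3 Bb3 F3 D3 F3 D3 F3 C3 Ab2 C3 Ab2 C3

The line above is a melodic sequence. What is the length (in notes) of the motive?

5

15 notes total. Splitting into 3 groups of 5:
Bb3 G3 Bb3 G3 Bb3 | F3 D3 F3 D3 F3 | C3 Ab2 C3 Ab2 C3
Each cell is the previous one down a 4th — so the unit is 5 notes.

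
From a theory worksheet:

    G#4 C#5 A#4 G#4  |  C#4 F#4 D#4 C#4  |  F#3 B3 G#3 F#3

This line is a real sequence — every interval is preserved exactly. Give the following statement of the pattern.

B2 E3 C#3 B2

With a 4-note motive the entries are G#4, C#4, F#3, each down a 5th from the previous.
So cell 4 is B2 E3 C#3 B2.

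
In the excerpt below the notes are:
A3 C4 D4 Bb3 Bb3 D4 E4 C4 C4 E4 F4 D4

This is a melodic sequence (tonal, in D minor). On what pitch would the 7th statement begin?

G4

The 4-note cells begin on A3, Bb3, C4 — each up a 2nd from the last.
Continuing: D4 → E4 → F4 → G4. Statement 7 starts on G4.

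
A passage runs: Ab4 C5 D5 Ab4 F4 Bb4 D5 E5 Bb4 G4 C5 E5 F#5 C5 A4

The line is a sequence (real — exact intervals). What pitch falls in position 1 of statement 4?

D5

With 5-note cells, note 1 of each statement runs Ab4, Bb4, C5.
Each moves up a 2nd; the next is D5.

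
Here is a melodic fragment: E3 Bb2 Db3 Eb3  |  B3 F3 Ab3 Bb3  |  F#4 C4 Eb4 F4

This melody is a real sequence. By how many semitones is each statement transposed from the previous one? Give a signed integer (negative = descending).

With a 4-note motive the entries are E3, B3, F#4, each up a 5th from the previous.
Counting half-steps from E3 to B3: 7.

7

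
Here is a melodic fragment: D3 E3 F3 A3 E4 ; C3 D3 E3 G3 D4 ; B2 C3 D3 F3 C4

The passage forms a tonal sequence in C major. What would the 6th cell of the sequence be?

Taking 5-note groups, the heads are D3, C3, B2: the pattern moves down a 2nd.
Continuing the starts: A2 → G2 → F2.
So cell 6 is F2 G2 A2 C3 G3.

F2 G2 A2 C3 G3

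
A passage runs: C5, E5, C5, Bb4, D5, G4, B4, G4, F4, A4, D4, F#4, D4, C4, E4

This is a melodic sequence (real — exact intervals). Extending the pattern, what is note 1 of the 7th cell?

F#2

The unit is 5 notes. Position-1 pitches of the 3 shown cells: C5, G4, D4.
Each moves down a 4th. Continuing: A3 → E3 → B2 → F#2.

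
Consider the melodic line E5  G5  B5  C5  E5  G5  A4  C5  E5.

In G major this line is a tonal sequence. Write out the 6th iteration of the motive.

B3 D4 F#4

Taking 3-note groups, the heads are E5, C5, A4: the pattern moves down a 3rd.
Extending down a 3rd: F#4 → D4 → B3.
From B3 the diatonic shape gives B3 D4 F#4.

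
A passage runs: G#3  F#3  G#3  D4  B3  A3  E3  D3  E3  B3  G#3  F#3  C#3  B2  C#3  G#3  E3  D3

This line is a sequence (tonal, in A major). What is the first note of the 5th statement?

The 6-note cells begin on G#3, E3, C#3 — each down a 3rd from the last.
Continuing: A2 → F#2. Statement 5 starts on F#2.

F#2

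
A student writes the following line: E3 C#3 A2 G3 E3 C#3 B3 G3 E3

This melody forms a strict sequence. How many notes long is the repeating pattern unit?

3

Try groups of 3 (3 cells in 9 notes):
E3 C#3 A2 | G3 E3 C#3 | B3 G3 E3
That's a consistent up a 3rd shift per cell, and no other grouping gives one.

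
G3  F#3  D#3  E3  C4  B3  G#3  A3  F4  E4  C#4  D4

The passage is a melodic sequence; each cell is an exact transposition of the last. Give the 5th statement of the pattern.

Unit = 4 notes; the statements start on G3, C4, F4, moving up a 4th each time.
Extending up a 4th: Bb4 → Eb5.
Statement 5 starts on Eb5 and keeps the same exact contour: Eb5 D5 B4 C5.

Eb5 D5 B4 C5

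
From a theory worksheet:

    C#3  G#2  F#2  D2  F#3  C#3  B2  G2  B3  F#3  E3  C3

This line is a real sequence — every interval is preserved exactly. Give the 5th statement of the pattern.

A4 E4 D4 Bb3

Taking 4-note groups, the heads are C#3, F#3, B3: the pattern moves up a 4th.
Carrying on: E4 → A4.
So cell 5 is A4 E4 D4 Bb3.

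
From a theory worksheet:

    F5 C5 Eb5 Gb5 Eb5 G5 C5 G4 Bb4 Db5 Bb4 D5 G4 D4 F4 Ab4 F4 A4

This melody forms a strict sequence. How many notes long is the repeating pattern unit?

6

Try groups of 6 (3 cells in 18 notes):
F5 C5 Eb5 Gb5 Eb5 G5 | C5 G4 Bb4 Db5 Bb4 D5 | G4 D4 F4 Ab4 F4 A4
Every group is a transposition down a 4th of the one before; no shorter unit works.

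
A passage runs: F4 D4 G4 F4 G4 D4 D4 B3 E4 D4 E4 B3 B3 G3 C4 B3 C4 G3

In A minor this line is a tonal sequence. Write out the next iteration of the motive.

With a 6-note motive the entries are F4, D4, B3, each down a 3rd from the previous.
Statement 4 starts on G3 and keeps the same diatonic contour: G3 E3 A3 G3 A3 E3.

G3 E3 A3 G3 A3 E3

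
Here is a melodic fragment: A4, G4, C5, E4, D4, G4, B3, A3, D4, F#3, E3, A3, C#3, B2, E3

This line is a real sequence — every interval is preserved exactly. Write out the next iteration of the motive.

G#2 F#2 B2

With a 3-note motive the entries are A4, E4, B3, F#3, C#3, each down a 4th from the previous.
So cell 6 is G#2 F#2 B2.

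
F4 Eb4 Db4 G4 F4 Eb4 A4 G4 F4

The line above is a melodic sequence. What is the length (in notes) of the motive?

3

There are 9 notes; a 3-note unit gives 3 cells:
F4 Eb4 Db4 | G4 F4 Eb4 | A4 G4 F4
Each cell is the previous one up a 2nd — so the unit is 3 notes.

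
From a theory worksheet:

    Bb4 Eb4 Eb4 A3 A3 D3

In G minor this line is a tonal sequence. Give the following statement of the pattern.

Taking 2-note groups, the heads are Bb4, Eb4, A3: the pattern moves down a 5th.
Statement 4 starts on D3 and keeps the same diatonic contour: D3 G2.

D3 G2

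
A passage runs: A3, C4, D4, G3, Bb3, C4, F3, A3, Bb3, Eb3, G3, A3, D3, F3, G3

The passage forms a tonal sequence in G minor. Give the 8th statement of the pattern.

A2 C3 D3

Taking 3-note groups, the heads are A3, G3, F3, Eb3, D3: the pattern moves down a 2nd.
Continuing the starts: C3 → Bb2 → A2.
From A2 the diatonic shape gives A2 C3 D3.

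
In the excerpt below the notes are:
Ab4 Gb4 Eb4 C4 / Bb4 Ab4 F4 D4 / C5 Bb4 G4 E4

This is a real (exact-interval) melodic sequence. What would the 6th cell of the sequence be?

F#5 E5 C#5 A#4

The 4-note cells begin on Ab4, Bb4, C5 — each up a 2nd from the last.
Extending up a 2nd: D5 → E5 → F#5.
From F#5 the exact shape gives F#5 E5 C#5 A#4.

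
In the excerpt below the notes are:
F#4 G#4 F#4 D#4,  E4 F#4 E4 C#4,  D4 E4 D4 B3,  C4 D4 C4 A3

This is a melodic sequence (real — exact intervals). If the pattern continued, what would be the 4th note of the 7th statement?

Eb3

Grouping in 4s, the 4th note of each cell is D#4, C#4, B3, A3.
Carrying that down a 2nd forward: G3 → F3 → Eb3.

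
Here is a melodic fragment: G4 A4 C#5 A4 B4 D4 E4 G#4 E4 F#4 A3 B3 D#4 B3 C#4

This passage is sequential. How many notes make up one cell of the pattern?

There are 15 notes; a 5-note unit gives 3 cells:
G4 A4 C#5 A4 B4 | D4 E4 G#4 E4 F#4 | A3 B3 D#4 B3 C#4
Each cell is the previous one down a 4th — so the unit is 5 notes.

5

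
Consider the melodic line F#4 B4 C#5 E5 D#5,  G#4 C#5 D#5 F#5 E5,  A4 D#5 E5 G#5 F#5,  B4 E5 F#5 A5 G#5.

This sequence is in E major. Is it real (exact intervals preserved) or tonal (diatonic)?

Every note is diatonic to E major.
Cell 1 has -1 semitones from note 4 to 5, but cell 2 has -2 — the interval quality changes while the contour stays the same, which is the hallmark of a tonal sequence.

tonal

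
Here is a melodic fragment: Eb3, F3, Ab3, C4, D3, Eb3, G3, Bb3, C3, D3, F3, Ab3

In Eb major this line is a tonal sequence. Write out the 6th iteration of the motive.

G2 Ab2 C3 Eb3

The 4-note cells begin on Eb3, D3, C3 — each down a 2nd from the last.
Continuing the starts: Bb2 → Ab2 → G2.
From G2 the diatonic shape gives G2 Ab2 C3 Eb3.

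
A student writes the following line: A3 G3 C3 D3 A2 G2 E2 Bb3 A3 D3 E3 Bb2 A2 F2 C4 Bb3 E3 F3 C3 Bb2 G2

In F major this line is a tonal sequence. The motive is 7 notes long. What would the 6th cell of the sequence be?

With a 7-note motive the entries are A3, Bb3, C4, each up a 2nd from the previous.
Extending up a 2nd: D4 → E4 → F4.
So cell 6 is F4 E4 A3 Bb3 F3 E3 C3.

F4 E4 A3 Bb3 F3 E3 C3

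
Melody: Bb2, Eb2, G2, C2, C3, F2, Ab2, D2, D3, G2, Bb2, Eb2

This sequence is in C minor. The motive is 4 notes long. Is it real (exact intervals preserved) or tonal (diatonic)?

Every note is diatonic to C minor.
Cell 1 has +4 semitones from note 2 to 3, but cell 2 has +3 — the interval quality changes while the contour stays the same, which is the hallmark of a tonal sequence.

tonal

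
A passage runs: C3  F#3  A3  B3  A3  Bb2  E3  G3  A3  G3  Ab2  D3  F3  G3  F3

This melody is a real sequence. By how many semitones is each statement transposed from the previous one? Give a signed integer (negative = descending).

With a 5-note motive the entries are C3, Bb2, Ab2, each down a 2nd from the previous.
Counting half-steps from C3 to Bb2: -2.

-2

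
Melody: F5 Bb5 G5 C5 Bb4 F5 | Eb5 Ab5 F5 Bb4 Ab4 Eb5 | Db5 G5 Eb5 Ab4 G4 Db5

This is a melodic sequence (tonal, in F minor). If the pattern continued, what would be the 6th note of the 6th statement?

Grouping in 6s, the 6th note of each cell is F5, Eb5, Db5.
Each moves down a 2nd. Continuing: C5 → Bb4 → Ab4.

Ab4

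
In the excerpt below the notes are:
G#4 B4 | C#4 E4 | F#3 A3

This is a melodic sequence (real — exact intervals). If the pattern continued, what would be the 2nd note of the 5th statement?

The unit is 2 notes. Position-2 pitches of the 3 shown cells: B4, E4, A3.
Carrying that down a 5th forward: D3 → G2.

G2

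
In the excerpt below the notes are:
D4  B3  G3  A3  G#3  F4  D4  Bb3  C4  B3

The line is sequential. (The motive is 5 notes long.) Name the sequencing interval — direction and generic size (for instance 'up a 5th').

Unit = 5 notes; the statements start on D4, F4, moving up a 3rd each time.
From D4 to F4: up a 3rd.

up a 3rd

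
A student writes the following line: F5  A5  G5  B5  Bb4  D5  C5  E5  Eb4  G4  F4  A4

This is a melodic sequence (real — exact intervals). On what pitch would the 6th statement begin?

Taking 4-note groups, the heads are F5, Bb4, Eb4: the pattern moves down a 5th.
Extending the heads down a 5th: Ab3 → Db3 → Gb2.

Gb2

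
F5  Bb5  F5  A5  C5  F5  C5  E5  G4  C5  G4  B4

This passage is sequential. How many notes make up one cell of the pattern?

There are 12 notes; a 4-note unit gives 3 cells:
F5 Bb5 F5 A5 | C5 F5 C5 E5 | G4 C5 G4 B4
Each cell is the previous one down a 4th — so the unit is 4 notes.

4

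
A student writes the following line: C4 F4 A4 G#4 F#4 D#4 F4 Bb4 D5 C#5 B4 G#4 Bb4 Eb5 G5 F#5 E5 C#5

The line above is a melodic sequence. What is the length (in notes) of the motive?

18 notes total. Splitting into 3 groups of 6:
C4 F4 A4 G#4 F#4 D#4 | F4 Bb4 D5 C#5 B4 G#4 | Bb4 Eb5 G5 F#5 E5 C#5
That's a consistent up a 4th shift per cell, and no other grouping gives one.

6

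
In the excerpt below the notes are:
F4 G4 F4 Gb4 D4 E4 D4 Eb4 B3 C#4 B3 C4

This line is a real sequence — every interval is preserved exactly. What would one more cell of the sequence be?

The 4-note cells begin on F4, D4, B3 — each down a 3rd from the last.
From G#3 the exact shape gives G#3 A#3 G#3 A3.

G#3 A#3 G#3 A3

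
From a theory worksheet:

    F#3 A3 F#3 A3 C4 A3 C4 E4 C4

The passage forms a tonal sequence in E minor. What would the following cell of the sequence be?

E4 G4 E4

The 3-note cells begin on F#3, A3, C4 — each up a 3rd from the last.
From E4 the diatonic shape gives E4 G4 E4.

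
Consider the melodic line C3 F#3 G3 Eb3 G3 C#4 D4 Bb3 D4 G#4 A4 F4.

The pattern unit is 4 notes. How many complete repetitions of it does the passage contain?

3

12 notes in groups of 4 gives 12/4 = 3 statements.
Starts: C3, G3, D4 — each up a 5th.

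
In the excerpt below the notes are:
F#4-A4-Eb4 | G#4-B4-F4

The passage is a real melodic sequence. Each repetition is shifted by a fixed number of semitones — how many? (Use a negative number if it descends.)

2

Unit = 3 notes; the statements start on F#4, G#4, moving up a 2nd each time.
F#4 to G#4 spans +2 semitones.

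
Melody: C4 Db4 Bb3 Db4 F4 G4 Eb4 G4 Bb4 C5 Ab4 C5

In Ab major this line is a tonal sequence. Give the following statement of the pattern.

Taking 4-note groups, the heads are C4, F4, Bb4: the pattern moves up a 4th.
Statement 4 starts on Eb5 and keeps the same diatonic contour: Eb5 F5 Db5 F5.

Eb5 F5 Db5 F5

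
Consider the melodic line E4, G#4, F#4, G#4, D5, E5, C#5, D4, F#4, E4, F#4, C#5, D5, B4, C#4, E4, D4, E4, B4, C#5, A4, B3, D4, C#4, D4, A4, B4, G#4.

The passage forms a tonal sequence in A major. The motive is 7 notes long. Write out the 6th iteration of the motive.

Unit = 7 notes; the statements start on E4, D4, C#4, B3, moving down a 2nd each time.
Continuing the starts: A3 → G#3.
Statement 6 starts on G#3 and keeps the same diatonic contour: G#3 B3 A3 B3 F#4 G#4 E4.

G#3 B3 A3 B3 F#4 G#4 E4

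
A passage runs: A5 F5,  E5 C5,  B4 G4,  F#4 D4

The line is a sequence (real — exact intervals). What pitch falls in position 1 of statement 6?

G#3

With 2-note cells, note 1 of each statement runs A5, E5, B4, F#4.
Carrying that down a 4th forward: C#4 → G#3.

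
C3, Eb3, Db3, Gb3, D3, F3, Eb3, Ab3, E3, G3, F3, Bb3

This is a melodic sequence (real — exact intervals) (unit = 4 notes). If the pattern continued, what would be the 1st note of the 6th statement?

A#3

With 4-note cells, note 1 of each statement runs C3, D3, E3.
Each moves up a 2nd. Continuing: F#3 → G#3 → A#3.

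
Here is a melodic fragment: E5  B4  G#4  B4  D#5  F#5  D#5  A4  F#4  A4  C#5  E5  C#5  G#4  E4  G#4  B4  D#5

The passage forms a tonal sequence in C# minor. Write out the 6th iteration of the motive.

With a 6-note motive the entries are E5, D#5, C#5, each down a 2nd from the previous.
Carrying on: B4 → A4 → G#4.
So cell 6 is G#4 D#4 B3 D#4 F#4 A4.

G#4 D#4 B3 D#4 F#4 A4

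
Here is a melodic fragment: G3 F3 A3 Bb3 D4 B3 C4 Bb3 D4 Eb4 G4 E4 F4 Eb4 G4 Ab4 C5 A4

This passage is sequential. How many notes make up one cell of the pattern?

18 notes total. Splitting into 3 groups of 6:
G3 F3 A3 Bb3 D4 B3 | C4 Bb3 D4 Eb4 G4 E4 | F4 Eb4 G4 Ab4 C5 A4
That's a consistent up a 4th shift per cell, and no other grouping gives one.

6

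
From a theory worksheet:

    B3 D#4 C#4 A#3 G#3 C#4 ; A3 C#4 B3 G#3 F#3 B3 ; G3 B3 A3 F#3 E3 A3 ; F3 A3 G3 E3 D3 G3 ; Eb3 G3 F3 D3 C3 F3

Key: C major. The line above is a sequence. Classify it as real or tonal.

real

Each cell has the same semitone pattern (4, -2, -3, -2, 5) — intervals are preserved exactly.
And D#4 lies outside C major, so the sequence is real rather than tonal.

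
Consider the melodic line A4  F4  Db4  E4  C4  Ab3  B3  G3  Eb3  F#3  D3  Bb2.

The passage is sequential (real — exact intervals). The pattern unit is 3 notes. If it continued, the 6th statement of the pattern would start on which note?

G#2

With a 3-note motive the entries are A4, E4, B3, F#3, each down a 4th from the previous.
Extending the heads down a 4th: C#3 → G#2.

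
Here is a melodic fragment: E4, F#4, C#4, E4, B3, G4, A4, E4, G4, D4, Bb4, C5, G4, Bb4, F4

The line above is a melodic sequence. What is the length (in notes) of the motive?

5

There are 15 notes; a 5-note unit gives 3 cells:
E4 F#4 C#4 E4 B3 | G4 A4 E4 G4 D4 | Bb4 C5 G4 Bb4 F4
That's a consistent up a 3rd shift per cell, and no other grouping gives one.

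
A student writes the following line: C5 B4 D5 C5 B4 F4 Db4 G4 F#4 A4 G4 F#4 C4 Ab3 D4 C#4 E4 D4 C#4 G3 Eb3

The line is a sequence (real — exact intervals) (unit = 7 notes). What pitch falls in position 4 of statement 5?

E3

With 7-note cells, note 4 of each statement runs C5, G4, D4.
Extending down a 4th: A3 → E3.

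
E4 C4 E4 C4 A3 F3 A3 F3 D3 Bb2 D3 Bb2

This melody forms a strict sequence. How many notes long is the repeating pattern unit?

12 notes total. Splitting into 3 groups of 4:
E4 C4 E4 C4 | A3 F3 A3 F3 | D3 Bb2 D3 Bb2
Every group is a transposition down a 5th of the one before; no shorter unit works.

4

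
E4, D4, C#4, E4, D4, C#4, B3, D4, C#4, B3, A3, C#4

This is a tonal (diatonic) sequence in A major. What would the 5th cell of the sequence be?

The 4-note cells begin on E4, D4, C#4 — each down a 2nd from the last.
Extending down a 2nd: B3 → A3.
From A3 the diatonic shape gives A3 G#3 F#3 A3.

A3 G#3 F#3 A3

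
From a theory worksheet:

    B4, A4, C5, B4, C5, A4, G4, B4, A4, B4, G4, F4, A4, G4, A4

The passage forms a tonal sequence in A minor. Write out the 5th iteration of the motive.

Unit = 5 notes; the statements start on B4, A4, G4, moving down a 2nd each time.
Carrying on: F4 → E4.
From E4 the diatonic shape gives E4 D4 F4 E4 F4.

E4 D4 F4 E4 F4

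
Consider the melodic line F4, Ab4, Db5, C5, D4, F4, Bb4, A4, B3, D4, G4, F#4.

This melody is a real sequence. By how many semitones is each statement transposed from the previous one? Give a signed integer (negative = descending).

With a 4-note motive the entries are F4, D4, B3, each down a 3rd from the previous.
F4→D4 is 62 − 65 = -3 semitones.

-3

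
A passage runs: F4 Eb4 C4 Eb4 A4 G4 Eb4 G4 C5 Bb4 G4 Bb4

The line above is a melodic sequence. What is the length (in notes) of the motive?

4

12 notes total. Splitting into 3 groups of 4:
F4 Eb4 C4 Eb4 | A4 G4 Eb4 G4 | C5 Bb4 G4 Bb4
That's a consistent up a 3rd shift per cell, and no other grouping gives one.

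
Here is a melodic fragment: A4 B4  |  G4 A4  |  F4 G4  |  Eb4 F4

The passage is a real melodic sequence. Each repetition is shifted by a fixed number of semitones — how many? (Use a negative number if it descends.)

The 2-note cells begin on A4, G4, F4, Eb4 — each down a 2nd from the last.
A4→G4 is 67 − 69 = -2 semitones.

-2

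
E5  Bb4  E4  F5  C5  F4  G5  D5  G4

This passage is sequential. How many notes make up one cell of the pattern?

9 notes total. Splitting into 3 groups of 3:
E5 Bb4 E4 | F5 C5 F4 | G5 D5 G4
Every group is a transposition up a 2nd of the one before; no shorter unit works.

3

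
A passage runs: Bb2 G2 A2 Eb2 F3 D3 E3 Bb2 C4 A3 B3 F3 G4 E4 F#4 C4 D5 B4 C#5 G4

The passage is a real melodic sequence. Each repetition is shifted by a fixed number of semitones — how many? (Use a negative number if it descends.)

With a 4-note motive the entries are Bb2, F3, C4, G4, D5, each up a 5th from the previous.
Bb2→F3 is 53 − 46 = 7 semitones.

7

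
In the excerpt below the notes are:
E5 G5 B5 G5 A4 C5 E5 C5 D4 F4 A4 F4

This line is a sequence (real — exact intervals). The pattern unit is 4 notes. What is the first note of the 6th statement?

Taking 4-note groups, the heads are E5, A4, D4: the pattern moves down a 5th.
Extending the heads down a 5th: G3 → C3 → F2.

F2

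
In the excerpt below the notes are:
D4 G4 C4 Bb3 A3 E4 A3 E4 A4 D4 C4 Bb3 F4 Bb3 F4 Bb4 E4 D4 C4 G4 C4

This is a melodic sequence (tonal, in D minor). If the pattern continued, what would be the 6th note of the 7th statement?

With 7-note cells, note 6 of each statement runs E4, F4, G4.
Each moves up a 2nd. Continuing: A4 → Bb4 → C5 → D5.

D5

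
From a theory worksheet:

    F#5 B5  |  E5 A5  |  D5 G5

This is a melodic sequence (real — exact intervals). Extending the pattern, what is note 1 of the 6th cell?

Ab4

With 2-note cells, note 1 of each statement runs F#5, E5, D5.
Extending down a 2nd: C5 → Bb4 → Ab4.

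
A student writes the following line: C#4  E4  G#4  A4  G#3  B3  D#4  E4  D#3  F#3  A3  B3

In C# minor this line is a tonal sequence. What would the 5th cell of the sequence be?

With a 4-note motive the entries are C#4, G#3, D#3, each down a 4th from the previous.
Carrying on: A2 → E2.
So cell 5 is E2 G#2 B2 C#3.

E2 G#2 B2 C#3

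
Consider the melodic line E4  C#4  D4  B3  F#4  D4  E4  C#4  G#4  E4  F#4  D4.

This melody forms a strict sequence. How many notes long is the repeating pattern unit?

12 notes total. Splitting into 3 groups of 4:
E4 C#4 D4 B3 | F#4 D4 E4 C#4 | G#4 E4 F#4 D4
Every group is a transposition up a 2nd of the one before; no shorter unit works.

4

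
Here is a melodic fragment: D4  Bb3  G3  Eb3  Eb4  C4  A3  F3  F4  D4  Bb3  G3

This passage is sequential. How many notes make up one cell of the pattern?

12 notes total. Splitting into 3 groups of 4:
D4 Bb3 G3 Eb3 | Eb4 C4 A3 F3 | F4 D4 Bb3 G3
Every group is a transposition up a 2nd of the one before; no shorter unit works.

4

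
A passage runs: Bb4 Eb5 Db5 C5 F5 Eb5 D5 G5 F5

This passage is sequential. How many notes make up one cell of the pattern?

There are 9 notes; a 3-note unit gives 3 cells:
Bb4 Eb5 Db5 | C5 F5 Eb5 | D5 G5 F5
Every group is a transposition up a 2nd of the one before; no shorter unit works.

3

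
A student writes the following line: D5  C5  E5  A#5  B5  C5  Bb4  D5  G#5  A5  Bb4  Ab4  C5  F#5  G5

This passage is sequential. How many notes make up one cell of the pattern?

5

15 notes total. Splitting into 3 groups of 5:
D5 C5 E5 A#5 B5 | C5 Bb4 D5 G#5 A5 | Bb4 Ab4 C5 F#5 G5
Every group is a transposition down a 2nd of the one before; no shorter unit works.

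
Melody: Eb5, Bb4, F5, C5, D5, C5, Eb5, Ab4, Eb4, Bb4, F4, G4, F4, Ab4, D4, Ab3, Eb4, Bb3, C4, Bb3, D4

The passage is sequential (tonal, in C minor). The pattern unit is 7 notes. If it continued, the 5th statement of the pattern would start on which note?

C3

Unit = 7 notes; the statements start on Eb5, Ab4, D4, moving down a 5th each time.
Continuing: G3 → C3. Statement 5 starts on C3.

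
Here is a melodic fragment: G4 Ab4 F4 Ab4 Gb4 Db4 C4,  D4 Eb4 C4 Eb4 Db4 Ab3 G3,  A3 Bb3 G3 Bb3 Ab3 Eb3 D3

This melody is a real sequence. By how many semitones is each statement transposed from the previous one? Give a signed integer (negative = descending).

-5

The 7-note cells begin on G4, D4, A3 — each down a 4th from the last.
G4 to D4 spans -5 semitones.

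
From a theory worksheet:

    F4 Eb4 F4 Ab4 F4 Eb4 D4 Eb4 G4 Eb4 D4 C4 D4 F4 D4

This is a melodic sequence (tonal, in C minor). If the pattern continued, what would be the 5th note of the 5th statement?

Grouping in 5s, the 5th note of each cell is F4, Eb4, D4.
Carrying that down a 2nd forward: C4 → Bb3.

Bb3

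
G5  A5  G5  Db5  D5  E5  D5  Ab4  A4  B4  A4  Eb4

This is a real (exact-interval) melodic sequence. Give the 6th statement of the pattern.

Taking 4-note groups, the heads are G5, D5, A4: the pattern moves down a 4th.
Extending down a 4th: E4 → B3 → F#3.
From F#3 the exact shape gives F#3 G#3 F#3 C3.

F#3 G#3 F#3 C3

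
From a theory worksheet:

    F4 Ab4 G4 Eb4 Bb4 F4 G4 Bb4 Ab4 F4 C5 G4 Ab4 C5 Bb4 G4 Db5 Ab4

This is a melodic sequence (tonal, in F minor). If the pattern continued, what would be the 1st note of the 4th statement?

Bb4

With 6-note cells, note 1 of each statement runs F4, G4, Ab4.
Each moves up a 2nd; the next is Bb4.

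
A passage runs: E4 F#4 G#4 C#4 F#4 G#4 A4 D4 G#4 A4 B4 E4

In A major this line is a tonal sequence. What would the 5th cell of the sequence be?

B4 C#5 D5 G#4

Taking 4-note groups, the heads are E4, F#4, G#4: the pattern moves up a 2nd.
Carrying on: A4 → B4.
From B4 the diatonic shape gives B4 C#5 D5 G#4.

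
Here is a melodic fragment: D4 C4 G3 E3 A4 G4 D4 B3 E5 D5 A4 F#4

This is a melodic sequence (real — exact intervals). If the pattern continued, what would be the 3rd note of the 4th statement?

Grouping in 4s, the 3rd note of each cell is G3, D4, A4.
One more up a 5th gives E5.

E5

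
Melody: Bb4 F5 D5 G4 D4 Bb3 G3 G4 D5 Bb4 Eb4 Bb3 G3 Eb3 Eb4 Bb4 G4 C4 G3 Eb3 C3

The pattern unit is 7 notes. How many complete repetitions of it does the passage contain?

3

21 notes in groups of 7 gives 21/7 = 3 statements.
Starts: Bb4, G4, Eb4 — each down a 3rd.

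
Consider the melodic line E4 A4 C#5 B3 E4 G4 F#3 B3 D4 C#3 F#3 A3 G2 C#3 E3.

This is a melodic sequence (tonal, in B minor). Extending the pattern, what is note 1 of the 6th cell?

D2

The unit is 3 notes. Position-1 pitches of the 5 shown cells: E4, B3, F#3, C#3, G2.
Each moves down a 4th; the next is D2.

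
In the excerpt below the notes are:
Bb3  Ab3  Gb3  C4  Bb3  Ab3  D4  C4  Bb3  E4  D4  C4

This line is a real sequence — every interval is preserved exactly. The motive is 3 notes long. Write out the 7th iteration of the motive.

A#4 G#4 F#4

Taking 3-note groups, the heads are Bb3, C4, D4, E4: the pattern moves up a 2nd.
Continuing the starts: F#4 → G#4 → A#4.
So cell 7 is A#4 G#4 F#4.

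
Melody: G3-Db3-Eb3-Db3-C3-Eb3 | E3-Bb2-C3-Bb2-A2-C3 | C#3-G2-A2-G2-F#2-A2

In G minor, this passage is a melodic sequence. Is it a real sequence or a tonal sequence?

real

Each cell has the same semitone pattern (-6, 2, -2, -1, 3) — intervals are preserved exactly.
And Db3 lies outside G minor, so the sequence is real rather than tonal.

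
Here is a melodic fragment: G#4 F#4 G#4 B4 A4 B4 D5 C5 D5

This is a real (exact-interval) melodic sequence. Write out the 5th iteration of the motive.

The 3-note cells begin on G#4, B4, D5 — each up a 3rd from the last.
Continuing the starts: F5 → Ab5.
Statement 5 starts on Ab5 and keeps the same exact contour: Ab5 Gb5 Ab5.

Ab5 Gb5 Ab5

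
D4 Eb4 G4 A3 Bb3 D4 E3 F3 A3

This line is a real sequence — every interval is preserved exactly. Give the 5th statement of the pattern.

Unit = 3 notes; the statements start on D4, A3, E3, moving down a 4th each time.
Carrying on: B2 → F#2.
From F#2 the exact shape gives F#2 G2 B2.

F#2 G2 B2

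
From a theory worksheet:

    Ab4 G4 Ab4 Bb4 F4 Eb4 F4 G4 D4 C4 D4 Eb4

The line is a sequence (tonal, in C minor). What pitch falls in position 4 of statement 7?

Grouping in 4s, the 4th note of each cell is Bb4, G4, Eb4.
Carrying that down a 3rd forward: C4 → Ab3 → F3 → D3.

D3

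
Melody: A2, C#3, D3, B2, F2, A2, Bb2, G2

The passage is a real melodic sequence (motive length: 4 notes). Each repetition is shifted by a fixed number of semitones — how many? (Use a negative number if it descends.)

-4

Unit = 4 notes; the statements start on A2, F2, moving down a 3rd each time.
A2 to F2 spans -4 semitones.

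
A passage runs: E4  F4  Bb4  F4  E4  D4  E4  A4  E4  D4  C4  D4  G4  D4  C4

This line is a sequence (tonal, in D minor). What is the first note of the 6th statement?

G3

Unit = 5 notes; the statements start on E4, D4, C4, moving down a 2nd each time.
Continuing: Bb3 → A3 → G3. Statement 6 starts on G3.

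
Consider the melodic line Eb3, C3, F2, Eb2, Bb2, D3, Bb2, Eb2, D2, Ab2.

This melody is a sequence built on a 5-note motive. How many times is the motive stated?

10 notes in groups of 5 gives 10/5 = 2 statements.
Starts: Eb3, D3 — each down a 2nd.

2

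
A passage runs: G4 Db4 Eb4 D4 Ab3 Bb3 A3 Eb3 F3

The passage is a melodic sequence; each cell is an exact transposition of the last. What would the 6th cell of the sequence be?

With a 3-note motive the entries are G4, D4, A3, each down a 4th from the previous.
Continuing the starts: E3 → B2 → F#2.
So cell 6 is F#2 C2 D2.

F#2 C2 D2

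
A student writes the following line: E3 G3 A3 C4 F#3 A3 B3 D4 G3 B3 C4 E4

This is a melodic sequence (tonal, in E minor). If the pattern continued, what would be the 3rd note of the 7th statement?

G4

Grouping in 4s, the 3rd note of each cell is A3, B3, C4.
Extending up a 2nd: D4 → E4 → F#4 → G4.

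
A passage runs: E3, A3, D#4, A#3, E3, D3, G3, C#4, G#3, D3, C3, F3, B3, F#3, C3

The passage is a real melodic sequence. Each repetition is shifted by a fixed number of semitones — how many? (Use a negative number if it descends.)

-2

Unit = 5 notes; the statements start on E3, D3, C3, moving down a 2nd each time.
E3→D3 is 50 − 52 = -2 semitones.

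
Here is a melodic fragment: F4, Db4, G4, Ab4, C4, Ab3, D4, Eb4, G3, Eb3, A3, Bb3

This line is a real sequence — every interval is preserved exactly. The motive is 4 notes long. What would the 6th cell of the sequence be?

The 4-note cells begin on F4, C4, G3 — each down a 4th from the last.
Extending down a 4th: D3 → A2 → E2.
From E2 the exact shape gives E2 C2 F#2 G2.

E2 C2 F#2 G2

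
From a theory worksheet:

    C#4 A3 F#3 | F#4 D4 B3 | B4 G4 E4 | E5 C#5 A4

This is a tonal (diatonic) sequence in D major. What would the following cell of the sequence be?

The 3-note cells begin on C#4, F#4, B4, E5 — each up a 4th from the last.
From A5 the diatonic shape gives A5 F#5 D5.

A5 F#5 D5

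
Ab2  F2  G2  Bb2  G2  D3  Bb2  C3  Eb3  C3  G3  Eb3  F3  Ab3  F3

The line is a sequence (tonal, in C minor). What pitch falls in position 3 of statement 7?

D5

With 5-note cells, note 3 of each statement runs G2, C3, F3.
Extending up a 4th: Bb3 → Eb4 → Ab4 → D5.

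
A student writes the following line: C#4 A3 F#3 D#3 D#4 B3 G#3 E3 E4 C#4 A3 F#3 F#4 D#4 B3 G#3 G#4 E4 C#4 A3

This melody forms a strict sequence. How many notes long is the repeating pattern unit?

Try groups of 4 (5 cells in 20 notes):
C#4 A3 F#3 D#3 | D#4 B3 G#3 E3 | E4 C#4 A3 F#3 | F#4 D#4 B3 G#3 | G#4 E4 C#4 A3
That's a consistent up a 2nd shift per cell, and no other grouping gives one.

4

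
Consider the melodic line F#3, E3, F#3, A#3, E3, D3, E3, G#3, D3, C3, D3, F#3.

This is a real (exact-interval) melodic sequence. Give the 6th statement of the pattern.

Unit = 4 notes; the statements start on F#3, E3, D3, moving down a 2nd each time.
Continuing the starts: C3 → Bb2 → Ab2.
Statement 6 starts on Ab2 and keeps the same exact contour: Ab2 Gb2 Ab2 C3.

Ab2 Gb2 Ab2 C3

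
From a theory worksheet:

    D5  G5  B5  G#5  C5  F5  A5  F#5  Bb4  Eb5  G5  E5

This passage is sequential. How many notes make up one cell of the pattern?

12 notes total. Splitting into 3 groups of 4:
D5 G5 B5 G#5 | C5 F5 A5 F#5 | Bb4 Eb5 G5 E5
Every group is a transposition down a 2nd of the one before; no shorter unit works.

4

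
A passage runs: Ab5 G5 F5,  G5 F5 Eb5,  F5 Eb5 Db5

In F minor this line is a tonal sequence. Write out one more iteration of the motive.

Eb5 Db5 C5

Unit = 3 notes; the statements start on Ab5, G5, F5, moving down a 2nd each time.
So cell 4 is Eb5 Db5 C5.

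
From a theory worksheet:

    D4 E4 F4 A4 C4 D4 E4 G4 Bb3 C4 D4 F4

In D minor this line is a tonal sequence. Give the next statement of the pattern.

With a 4-note motive the entries are D4, C4, Bb3, each down a 2nd from the previous.
So cell 4 is A3 Bb3 C4 E4.

A3 Bb3 C4 E4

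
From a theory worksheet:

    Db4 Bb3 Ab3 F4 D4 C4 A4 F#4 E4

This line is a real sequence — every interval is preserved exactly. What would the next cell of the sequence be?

C#5 A#4 G#4

Unit = 3 notes; the statements start on Db4, F4, A4, moving up a 3rd each time.
Statement 4 starts on C#5 and keeps the same exact contour: C#5 A#4 G#4.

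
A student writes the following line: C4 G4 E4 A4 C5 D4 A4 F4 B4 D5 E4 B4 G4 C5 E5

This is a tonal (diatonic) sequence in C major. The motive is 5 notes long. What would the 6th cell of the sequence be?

A4 E5 C5 F5 A5

The 5-note cells begin on C4, D4, E4 — each up a 2nd from the last.
Extending up a 2nd: F4 → G4 → A4.
From A4 the diatonic shape gives A4 E5 C5 F5 A5.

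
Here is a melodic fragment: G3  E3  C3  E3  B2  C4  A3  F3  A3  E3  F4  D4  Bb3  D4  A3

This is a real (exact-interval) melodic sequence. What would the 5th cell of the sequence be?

Eb5 C5 Ab4 C5 G4

Unit = 5 notes; the statements start on G3, C4, F4, moving up a 4th each time.
Extending up a 4th: Bb4 → Eb5.
Statement 5 starts on Eb5 and keeps the same exact contour: Eb5 C5 Ab4 C5 G4.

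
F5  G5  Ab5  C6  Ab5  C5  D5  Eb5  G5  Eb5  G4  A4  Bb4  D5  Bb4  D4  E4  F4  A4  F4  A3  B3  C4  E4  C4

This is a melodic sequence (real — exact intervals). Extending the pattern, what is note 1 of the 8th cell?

F#2

Grouping in 5s, the 1st note of each cell is F5, C5, G4, D4, A3.
Extending down a 4th: E3 → B2 → F#2.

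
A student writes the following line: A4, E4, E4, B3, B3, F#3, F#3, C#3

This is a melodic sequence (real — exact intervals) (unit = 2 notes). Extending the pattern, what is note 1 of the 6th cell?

G#2

Grouping in 2s, the 1st note of each cell is A4, E4, B3, F#3.
Each moves down a 4th. Continuing: C#3 → G#2.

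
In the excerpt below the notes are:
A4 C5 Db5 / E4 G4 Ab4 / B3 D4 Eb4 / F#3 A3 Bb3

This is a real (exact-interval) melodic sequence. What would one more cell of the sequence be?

C#3 E3 F3

Unit = 3 notes; the statements start on A4, E4, B3, F#3, moving down a 4th each time.
From C#3 the exact shape gives C#3 E3 F3.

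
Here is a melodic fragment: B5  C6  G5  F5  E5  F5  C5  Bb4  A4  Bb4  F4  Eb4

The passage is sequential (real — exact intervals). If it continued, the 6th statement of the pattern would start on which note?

C3

Taking 4-note groups, the heads are B5, E5, A4: the pattern moves down a 5th.
Continuing: D4 → G3 → C3. Statement 6 starts on C3.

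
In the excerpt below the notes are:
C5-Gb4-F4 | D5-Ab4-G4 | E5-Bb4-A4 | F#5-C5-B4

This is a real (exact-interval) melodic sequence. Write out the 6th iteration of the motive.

A#5 E5 D#5

With a 3-note motive the entries are C5, D5, E5, F#5, each up a 2nd from the previous.
Extending up a 2nd: G#5 → A#5.
From A#5 the exact shape gives A#5 E5 D#5.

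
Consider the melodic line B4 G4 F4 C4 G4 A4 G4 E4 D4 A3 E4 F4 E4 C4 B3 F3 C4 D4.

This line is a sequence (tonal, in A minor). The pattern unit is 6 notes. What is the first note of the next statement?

With a 6-note motive the entries are B4, G4, E4, each down a 3rd from the previous.
The next head, down a 3rd from E4, is C4.

C4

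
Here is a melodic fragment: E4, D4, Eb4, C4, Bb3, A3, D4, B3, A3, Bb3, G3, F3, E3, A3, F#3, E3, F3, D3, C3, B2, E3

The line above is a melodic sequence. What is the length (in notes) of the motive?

Try groups of 7 (3 cells in 21 notes):
E4 D4 Eb4 C4 Bb3 A3 D4 | B3 A3 Bb3 G3 F3 E3 A3 | F#3 E3 F3 D3 C3 B2 E3
Each cell is the previous one down a 4th — so the unit is 7 notes.

7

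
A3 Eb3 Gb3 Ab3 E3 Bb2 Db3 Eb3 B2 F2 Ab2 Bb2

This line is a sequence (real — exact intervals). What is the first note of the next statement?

F#2

Taking 4-note groups, the heads are A3, E3, B2: the pattern moves down a 4th.
The next head, down a 4th from B2, is F#2.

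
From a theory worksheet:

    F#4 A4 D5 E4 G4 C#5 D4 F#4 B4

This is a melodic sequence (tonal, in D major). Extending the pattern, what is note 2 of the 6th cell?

With 3-note cells, note 2 of each statement runs A4, G4, F#4.
Extending down a 2nd: E4 → D4 → C#4.

C#4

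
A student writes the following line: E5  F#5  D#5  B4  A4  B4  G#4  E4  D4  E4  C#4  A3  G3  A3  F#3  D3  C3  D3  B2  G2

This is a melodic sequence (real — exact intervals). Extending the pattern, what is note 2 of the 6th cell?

The unit is 4 notes. Position-2 pitches of the 5 shown cells: F#5, B4, E4, A3, D3.
One more down a 5th gives G2.

G2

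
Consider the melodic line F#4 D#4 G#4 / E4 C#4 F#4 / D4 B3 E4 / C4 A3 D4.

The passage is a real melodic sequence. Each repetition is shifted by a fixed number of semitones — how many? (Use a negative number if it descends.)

-2

The 3-note cells begin on F#4, E4, D4, C4 — each down a 2nd from the last.
F#4 to E4 spans -2 semitones.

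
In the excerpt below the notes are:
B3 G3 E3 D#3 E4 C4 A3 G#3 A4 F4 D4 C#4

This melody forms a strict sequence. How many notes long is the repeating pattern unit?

12 notes total. Splitting into 3 groups of 4:
B3 G3 E3 D#3 | E4 C4 A3 G#3 | A4 F4 D4 C#4
Every group is a transposition up a 4th of the one before; no shorter unit works.

4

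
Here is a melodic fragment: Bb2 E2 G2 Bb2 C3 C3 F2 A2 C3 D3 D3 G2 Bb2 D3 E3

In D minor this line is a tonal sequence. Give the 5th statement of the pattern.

F3 Bb2 D3 F3 G3

Unit = 5 notes; the statements start on Bb2, C3, D3, moving up a 2nd each time.
Extending up a 2nd: E3 → F3.
From F3 the diatonic shape gives F3 Bb2 D3 F3 G3.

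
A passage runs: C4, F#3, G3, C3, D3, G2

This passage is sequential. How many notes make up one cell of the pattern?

2

There are 6 notes; a 2-note unit gives 3 cells:
C4 F#3 | G3 C3 | D3 G2
Every group is a transposition down a 4th of the one before; no shorter unit works.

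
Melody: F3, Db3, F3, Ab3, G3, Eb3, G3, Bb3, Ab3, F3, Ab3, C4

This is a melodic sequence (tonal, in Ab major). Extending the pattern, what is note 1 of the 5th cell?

With 4-note cells, note 1 of each statement runs F3, G3, Ab3.
Carrying that up a 2nd forward: Bb3 → C4.

C4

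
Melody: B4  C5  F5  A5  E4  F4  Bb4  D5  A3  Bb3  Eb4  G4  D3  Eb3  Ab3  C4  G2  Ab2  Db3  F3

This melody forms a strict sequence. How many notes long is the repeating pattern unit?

4

There are 20 notes; a 4-note unit gives 5 cells:
B4 C5 F5 A5 | E4 F4 Bb4 D5 | A3 Bb3 Eb4 G4 | D3 Eb3 Ab3 C4 | G2 Ab2 Db3 F3
Each cell is the previous one down a 5th — so the unit is 4 notes.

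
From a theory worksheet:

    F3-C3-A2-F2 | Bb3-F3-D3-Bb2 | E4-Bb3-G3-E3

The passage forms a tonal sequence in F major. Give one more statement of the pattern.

With a 4-note motive the entries are F3, Bb3, E4, each up a 4th from the previous.
From A4 the diatonic shape gives A4 E4 C4 A3.

A4 E4 C4 A3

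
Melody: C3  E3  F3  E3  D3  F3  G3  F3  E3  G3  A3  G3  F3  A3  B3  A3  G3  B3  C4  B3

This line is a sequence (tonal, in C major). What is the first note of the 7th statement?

With a 4-note motive the entries are C3, D3, E3, F3, G3, each up a 2nd from the previous.
Continuing: A3 → B3. Statement 7 starts on B3.

B3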